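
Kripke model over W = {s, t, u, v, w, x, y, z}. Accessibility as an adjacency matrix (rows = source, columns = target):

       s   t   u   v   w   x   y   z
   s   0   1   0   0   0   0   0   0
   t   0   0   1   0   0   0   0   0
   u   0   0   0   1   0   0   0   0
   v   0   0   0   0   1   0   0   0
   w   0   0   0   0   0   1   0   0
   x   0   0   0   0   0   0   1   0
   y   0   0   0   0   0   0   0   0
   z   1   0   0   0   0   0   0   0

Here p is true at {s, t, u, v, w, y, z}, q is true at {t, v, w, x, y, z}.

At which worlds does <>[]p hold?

{s, t, u, w, x, z}

s: successors {t}; []p there: t:T. ✓
t: successors {u}; []p there: u:T. ✓
u: successors {v}; []p there: v:T. ✓
v: successors {w}; []p there: w:F. ✗
w: successors {x}; []p there: x:T. ✓
x: successors {y}; []p there: y:T. ✓
y: no successors, so <>[]p fails. ✗
z: successors {s}; []p there: s:T. ✓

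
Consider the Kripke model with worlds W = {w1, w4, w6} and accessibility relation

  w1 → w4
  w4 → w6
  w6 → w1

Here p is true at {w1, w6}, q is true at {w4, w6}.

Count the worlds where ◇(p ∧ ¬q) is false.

2

w1: successors {w4}; p ∧ ¬q there: w4:F. ✗
w4: successors {w6}; p ∧ ¬q there: w6:F. ✗
w6: successors {w1}; p ∧ ¬q there: w1:T. ✓
Satisfying worlds: {w6}.
So ◇(p ∧ ¬q) fails at the other 2 worlds.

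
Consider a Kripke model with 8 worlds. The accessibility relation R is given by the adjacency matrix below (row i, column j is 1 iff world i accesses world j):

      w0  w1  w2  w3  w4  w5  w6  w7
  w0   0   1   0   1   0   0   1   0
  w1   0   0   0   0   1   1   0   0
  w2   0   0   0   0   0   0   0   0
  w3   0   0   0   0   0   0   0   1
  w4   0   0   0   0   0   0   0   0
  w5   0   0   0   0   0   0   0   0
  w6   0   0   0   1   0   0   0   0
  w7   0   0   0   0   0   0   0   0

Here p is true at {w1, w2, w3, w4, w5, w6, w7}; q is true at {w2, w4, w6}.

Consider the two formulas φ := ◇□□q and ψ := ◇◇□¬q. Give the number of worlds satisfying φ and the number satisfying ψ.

For ◇□□q:
w0: successors {w1, w3, w6}; □□q there: w1:T, w3:T, w6:F. ✓
w1: successors {w4, w5}; □□q there: w4:T, w5:T. ✓
w2: no successors, so ◇□□q fails. ✗
w3: successors {w7}; □□q there: w7:T. ✓
w4: no successors, so ◇□□q fails. ✗
w5: no successors, so ◇□□q fails. ✗
w6: successors {w3}; □□q there: w3:T. ✓
w7: no successors, so ◇□□q fails. ✗
— 4 worlds.
For ◇◇□¬q:
w0: successors {w1, w3, w6}; ◇□¬q there: w1:T, w3:T, w6:T. ✓
w1: successors {w4, w5}; ◇□¬q there: w4:F, w5:F. ✗
w2: no successors, so ◇◇□¬q fails. ✗
w3: successors {w7}; ◇□¬q there: w7:F. ✗
w4: no successors, so ◇◇□¬q fails. ✗
w5: no successors, so ◇◇□¬q fails. ✗
w6: successors {w3}; ◇□¬q there: w3:T. ✓
w7: no successors, so ◇◇□¬q fails. ✗
— 2 worlds.

4 and 2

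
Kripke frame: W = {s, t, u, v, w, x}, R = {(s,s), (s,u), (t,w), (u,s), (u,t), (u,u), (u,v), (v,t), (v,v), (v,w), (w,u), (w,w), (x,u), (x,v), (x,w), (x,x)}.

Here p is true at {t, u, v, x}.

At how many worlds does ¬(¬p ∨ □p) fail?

s: ¬p ∨ □p is T. ✗
t: ¬p ∨ □p is F. ✓
u: ¬p ∨ □p is F. ✓
v: ¬p ∨ □p is F. ✓
w: ¬p ∨ □p is T. ✗
x: ¬p ∨ □p is F. ✓
Satisfying worlds: {t, u, v, x}.
So ¬(¬p ∨ □p) fails at the other 2 worlds.

2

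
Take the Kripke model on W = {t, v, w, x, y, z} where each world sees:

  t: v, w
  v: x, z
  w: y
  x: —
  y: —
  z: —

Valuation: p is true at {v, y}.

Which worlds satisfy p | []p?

t: p is F, []p is F. ✗
v: p is T, []p is F. ✓
w: p is F, []p is T. ✓
x: p is F, []p is T. ✓
y: p is T, []p is T. ✓
z: p is F, []p is T. ✓

{v, w, x, y, z}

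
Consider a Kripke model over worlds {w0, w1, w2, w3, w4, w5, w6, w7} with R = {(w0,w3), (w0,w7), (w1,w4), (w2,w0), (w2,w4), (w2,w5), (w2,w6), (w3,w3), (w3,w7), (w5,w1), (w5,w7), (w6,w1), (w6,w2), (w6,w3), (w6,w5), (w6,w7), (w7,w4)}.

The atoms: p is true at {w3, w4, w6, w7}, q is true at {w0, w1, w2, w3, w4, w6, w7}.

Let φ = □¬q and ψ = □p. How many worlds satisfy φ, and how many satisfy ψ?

1 and 5

For □¬q:
w0: successors {w3, w7}; ¬q there: w3:F, w7:F. ✗
w1: successors {w4}; ¬q there: w4:F. ✗
w2: successors {w0, w4, w5, w6}; ¬q there: w0:F, w4:F, w5:T, w6:F. ✗
w3: successors {w3, w7}; ¬q there: w3:F, w7:F. ✗
w4: no successors, so □¬q holds vacuously. ✓
w5: successors {w1, w7}; ¬q there: w1:F, w7:F. ✗
w6: successors {w1, w2, w3, w5, w7}; ¬q there: w1:F, w2:F, w3:F, w5:T, w7:F. ✗
w7: successors {w4}; ¬q there: w4:F. ✗
— 1 world.
For □p:
w0: successors {w3, w7}; p there: w3:T, w7:T. ✓
w1: successors {w4}; p there: w4:T. ✓
w2: successors {w0, w4, w5, w6}; p there: w0:F, w4:T, w5:F, w6:T. ✗
w3: successors {w3, w7}; p there: w3:T, w7:T. ✓
w4: no successors, so □p holds vacuously. ✓
w5: successors {w1, w7}; p there: w1:F, w7:T. ✗
w6: successors {w1, w2, w3, w5, w7}; p there: w1:F, w2:F, w3:T, w5:F, w7:T. ✗
w7: successors {w4}; p there: w4:T. ✓
— 5 worlds.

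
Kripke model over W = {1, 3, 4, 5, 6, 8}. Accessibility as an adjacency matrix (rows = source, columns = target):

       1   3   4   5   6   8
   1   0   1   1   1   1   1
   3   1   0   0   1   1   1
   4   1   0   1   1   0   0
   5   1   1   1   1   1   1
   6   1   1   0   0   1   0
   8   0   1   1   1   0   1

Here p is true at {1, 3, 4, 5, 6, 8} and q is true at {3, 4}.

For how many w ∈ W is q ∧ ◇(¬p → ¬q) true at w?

1: q is F, ◇(¬p → ¬q) is T. ✗
3: q is T, ◇(¬p → ¬q) is T. ✓
4: q is T, ◇(¬p → ¬q) is T. ✓
5: q is F, ◇(¬p → ¬q) is T. ✗
6: q is F, ◇(¬p → ¬q) is T. ✗
8: q is F, ◇(¬p → ¬q) is T. ✗
Satisfying worlds: {3, 4}.

2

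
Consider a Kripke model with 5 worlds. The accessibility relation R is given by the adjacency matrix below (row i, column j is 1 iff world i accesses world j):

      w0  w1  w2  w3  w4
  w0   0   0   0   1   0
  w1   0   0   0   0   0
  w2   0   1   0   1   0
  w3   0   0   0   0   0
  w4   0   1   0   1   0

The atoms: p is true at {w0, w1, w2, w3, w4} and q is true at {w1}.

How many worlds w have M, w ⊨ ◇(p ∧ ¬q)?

3

w0: successors {w3}; p ∧ ¬q there: w3:T. ✓
w1: no successors, so ◇(p ∧ ¬q) fails. ✗
w2: successors {w1, w3}; p ∧ ¬q there: w1:F, w3:T. ✓
w3: no successors, so ◇(p ∧ ¬q) fails. ✗
w4: successors {w1, w3}; p ∧ ¬q there: w1:F, w3:T. ✓
Satisfying worlds: {w0, w2, w4}.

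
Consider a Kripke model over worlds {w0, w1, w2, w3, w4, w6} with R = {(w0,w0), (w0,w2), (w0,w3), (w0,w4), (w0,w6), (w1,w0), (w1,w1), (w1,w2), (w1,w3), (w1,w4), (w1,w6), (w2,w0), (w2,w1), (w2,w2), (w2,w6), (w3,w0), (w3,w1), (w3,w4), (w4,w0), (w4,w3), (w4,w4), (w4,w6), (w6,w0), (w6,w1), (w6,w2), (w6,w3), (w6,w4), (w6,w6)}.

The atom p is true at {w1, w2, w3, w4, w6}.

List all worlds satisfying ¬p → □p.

{w1, w2, w3, w4, w6}

w0: ¬p is T, □p is F. ✗
w1: ¬p is F, □p is F. ✓
w2: ¬p is F, □p is F. ✓
w3: ¬p is F, □p is F. ✓
w4: ¬p is F, □p is F. ✓
w6: ¬p is F, □p is F. ✓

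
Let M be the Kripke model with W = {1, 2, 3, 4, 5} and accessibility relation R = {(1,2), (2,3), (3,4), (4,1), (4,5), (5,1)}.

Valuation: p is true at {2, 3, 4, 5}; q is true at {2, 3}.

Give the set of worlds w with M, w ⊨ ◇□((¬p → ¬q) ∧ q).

{1, 4, 5}

1: successors {2}; □((¬p → ¬q) ∧ q) there: 2:T. ✓
2: successors {3}; □((¬p → ¬q) ∧ q) there: 3:F. ✗
3: successors {4}; □((¬p → ¬q) ∧ q) there: 4:F. ✗
4: successors {1, 5}; □((¬p → ¬q) ∧ q) there: 1:T, 5:F. ✓
5: successors {1}; □((¬p → ¬q) ∧ q) there: 1:T. ✓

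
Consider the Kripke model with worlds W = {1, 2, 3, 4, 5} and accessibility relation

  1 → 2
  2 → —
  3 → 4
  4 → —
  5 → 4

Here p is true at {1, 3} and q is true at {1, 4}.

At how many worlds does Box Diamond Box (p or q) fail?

1: successors {2}; Diamond Box (p or q) there: 2:F. ✗
2: no successors, so Box Diamond Box (p or q) holds vacuously. ✓
3: successors {4}; Diamond Box (p or q) there: 4:F. ✗
4: no successors, so Box Diamond Box (p or q) holds vacuously. ✓
5: successors {4}; Diamond Box (p or q) there: 4:F. ✗
Satisfying worlds: {2, 4}.
So Box Diamond Box (p or q) fails at the other 3 worlds.

3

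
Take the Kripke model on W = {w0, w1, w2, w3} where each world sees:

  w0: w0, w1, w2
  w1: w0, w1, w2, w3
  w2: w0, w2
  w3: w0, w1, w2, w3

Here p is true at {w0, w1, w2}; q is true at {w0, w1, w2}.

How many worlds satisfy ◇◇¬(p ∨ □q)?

3

w0: successors {w0, w1, w2}; ◇¬(p ∨ □q) there: w0:F, w1:T, w2:F. ✓
w1: successors {w0, w1, w2, w3}; ◇¬(p ∨ □q) there: w0:F, w1:T, w2:F, w3:T. ✓
w2: successors {w0, w2}; ◇¬(p ∨ □q) there: w0:F, w2:F. ✗
w3: successors {w0, w1, w2, w3}; ◇¬(p ∨ □q) there: w0:F, w1:T, w2:F, w3:T. ✓
Satisfying worlds: {w0, w1, w3}.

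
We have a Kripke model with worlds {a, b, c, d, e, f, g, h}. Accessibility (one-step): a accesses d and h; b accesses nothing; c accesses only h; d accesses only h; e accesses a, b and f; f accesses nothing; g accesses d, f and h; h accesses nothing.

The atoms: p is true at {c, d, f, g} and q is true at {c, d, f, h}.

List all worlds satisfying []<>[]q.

a: successors {d, h}; <>[]q there: d:T, h:F. ✗
b: no successors, so []<>[]q holds vacuously. ✓
c: successors {h}; <>[]q there: h:F. ✗
d: successors {h}; <>[]q there: h:F. ✗
e: successors {a, b, f}; <>[]q there: a:T, b:F, f:F. ✗
f: no successors, so []<>[]q holds vacuously. ✓
g: successors {d, f, h}; <>[]q there: d:T, f:F, h:F. ✗
h: no successors, so []<>[]q holds vacuously. ✓

{b, f, h}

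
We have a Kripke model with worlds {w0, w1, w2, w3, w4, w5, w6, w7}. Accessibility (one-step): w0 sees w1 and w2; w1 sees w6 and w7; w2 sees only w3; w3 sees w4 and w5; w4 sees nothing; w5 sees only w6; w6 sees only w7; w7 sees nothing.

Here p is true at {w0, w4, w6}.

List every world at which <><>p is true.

w0: successors {w1, w2}; <>p there: w1:T, w2:F. ✓
w1: successors {w6, w7}; <>p there: w6:F, w7:F. ✗
w2: successors {w3}; <>p there: w3:T. ✓
w3: successors {w4, w5}; <>p there: w4:F, w5:T. ✓
w4: no successors, so <><>p fails. ✗
w5: successors {w6}; <>p there: w6:F. ✗
w6: successors {w7}; <>p there: w7:F. ✗
w7: no successors, so <><>p fails. ✗

{w0, w2, w3}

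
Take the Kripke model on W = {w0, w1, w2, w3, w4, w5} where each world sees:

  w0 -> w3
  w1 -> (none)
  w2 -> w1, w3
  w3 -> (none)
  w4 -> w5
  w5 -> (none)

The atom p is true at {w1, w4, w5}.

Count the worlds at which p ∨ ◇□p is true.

5

w0: p is F, ◇□p is T. ✓
w1: p is T, ◇□p is F. ✓
w2: p is F, ◇□p is T. ✓
w3: p is F, ◇□p is F. ✗
w4: p is T, ◇□p is T. ✓
w5: p is T, ◇□p is F. ✓
Satisfying worlds: {w0, w1, w2, w4, w5}.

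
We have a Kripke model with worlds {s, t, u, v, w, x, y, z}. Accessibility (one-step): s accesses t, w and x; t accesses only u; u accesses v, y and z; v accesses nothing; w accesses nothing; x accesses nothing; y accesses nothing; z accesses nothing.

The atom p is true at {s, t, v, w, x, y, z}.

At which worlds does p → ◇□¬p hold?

s: p is T, ◇□¬p is T. ✓
t: p is T, ◇□¬p is F. ✗
u: p is F, ◇□¬p is T. ✓
v: p is T, ◇□¬p is F. ✗
w: p is T, ◇□¬p is F. ✗
x: p is T, ◇□¬p is F. ✗
y: p is T, ◇□¬p is F. ✗
z: p is T, ◇□¬p is F. ✗

{s, u}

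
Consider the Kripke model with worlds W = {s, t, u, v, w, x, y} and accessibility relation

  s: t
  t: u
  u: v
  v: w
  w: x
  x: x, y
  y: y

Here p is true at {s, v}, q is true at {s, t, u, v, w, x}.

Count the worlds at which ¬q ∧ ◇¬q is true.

s: ¬q is F, ◇¬q is F. ✗
t: ¬q is F, ◇¬q is F. ✗
u: ¬q is F, ◇¬q is F. ✗
v: ¬q is F, ◇¬q is F. ✗
w: ¬q is F, ◇¬q is F. ✗
x: ¬q is F, ◇¬q is T. ✗
y: ¬q is T, ◇¬q is T. ✓
Satisfying worlds: {y}.

1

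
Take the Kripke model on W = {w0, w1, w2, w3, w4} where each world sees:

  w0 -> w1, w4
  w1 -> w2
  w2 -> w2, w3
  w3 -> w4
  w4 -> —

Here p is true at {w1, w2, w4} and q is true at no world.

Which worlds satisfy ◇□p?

{w0, w2, w3}

w0: successors {w1, w4}; □p there: w1:T, w4:T. ✓
w1: successors {w2}; □p there: w2:F. ✗
w2: successors {w2, w3}; □p there: w2:F, w3:T. ✓
w3: successors {w4}; □p there: w4:T. ✓
w4: no successors, so ◇□p fails. ✗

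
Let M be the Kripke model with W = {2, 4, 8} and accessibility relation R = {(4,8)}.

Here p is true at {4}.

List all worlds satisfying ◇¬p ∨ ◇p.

{4}

2: ◇¬p is F, ◇p is F. ✗
4: ◇¬p is T, ◇p is F. ✓
8: ◇¬p is F, ◇p is F. ✗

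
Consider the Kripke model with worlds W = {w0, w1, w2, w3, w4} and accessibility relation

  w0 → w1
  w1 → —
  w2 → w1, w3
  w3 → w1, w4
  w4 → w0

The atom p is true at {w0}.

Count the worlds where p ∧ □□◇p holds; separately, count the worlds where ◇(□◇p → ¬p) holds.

For p ∧ □□◇p:
w0: p is T, □□◇p is T. ✓
w1: p is F, □□◇p is T. ✗
w2: p is F, □□◇p is F. ✗
w3: p is F, □□◇p is F. ✗
w4: p is F, □□◇p is F. ✗
— 1 world.
For ◇(□◇p → ¬p):
w0: successors {w1}; □◇p → ¬p there: w1:T. ✓
w1: no successors, so ◇(□◇p → ¬p) fails. ✗
w2: successors {w1, w3}; □◇p → ¬p there: w1:T, w3:T. ✓
w3: successors {w1, w4}; □◇p → ¬p there: w1:T, w4:T. ✓
w4: successors {w0}; □◇p → ¬p there: w0:T. ✓
— 4 worlds.

1 and 4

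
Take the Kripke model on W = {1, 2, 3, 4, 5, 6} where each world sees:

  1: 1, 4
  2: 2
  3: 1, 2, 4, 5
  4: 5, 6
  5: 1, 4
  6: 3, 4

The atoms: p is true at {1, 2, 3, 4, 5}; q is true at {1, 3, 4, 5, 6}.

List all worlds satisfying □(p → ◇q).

{1, 4, 5, 6}

1: successors {1, 4}; p → ◇q there: 1:T, 4:T. ✓
2: successors {2}; p → ◇q there: 2:F. ✗
3: successors {1, 2, 4, 5}; p → ◇q there: 1:T, 2:F, 4:T, 5:T. ✗
4: successors {5, 6}; p → ◇q there: 5:T, 6:T. ✓
5: successors {1, 4}; p → ◇q there: 1:T, 4:T. ✓
6: successors {3, 4}; p → ◇q there: 3:T, 4:T. ✓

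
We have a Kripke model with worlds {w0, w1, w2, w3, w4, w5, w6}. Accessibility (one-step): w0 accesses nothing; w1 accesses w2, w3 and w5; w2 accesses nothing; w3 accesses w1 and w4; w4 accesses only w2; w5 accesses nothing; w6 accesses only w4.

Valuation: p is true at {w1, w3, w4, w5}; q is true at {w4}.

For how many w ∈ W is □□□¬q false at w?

w0: no successors, so □□□¬q holds vacuously. ✓
w1: successors {w2, w3, w5}; □□¬q there: w2:T, w3:T, w5:T. ✓
w2: no successors, so □□□¬q holds vacuously. ✓
w3: successors {w1, w4}; □□¬q there: w1:F, w4:T. ✗
w4: successors {w2}; □□¬q there: w2:T. ✓
w5: no successors, so □□□¬q holds vacuously. ✓
w6: successors {w4}; □□¬q there: w4:T. ✓
Satisfying worlds: {w0, w1, w2, w4, w5, w6}.
So □□□¬q fails at the other 1 world.

1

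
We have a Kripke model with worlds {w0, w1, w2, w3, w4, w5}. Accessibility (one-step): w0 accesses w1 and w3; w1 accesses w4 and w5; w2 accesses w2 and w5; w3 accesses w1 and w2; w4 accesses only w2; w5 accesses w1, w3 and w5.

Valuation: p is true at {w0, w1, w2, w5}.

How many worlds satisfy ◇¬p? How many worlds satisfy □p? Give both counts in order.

For ◇¬p:
w0: successors {w1, w3}; ¬p there: w1:F, w3:T. ✓
w1: successors {w4, w5}; ¬p there: w4:T, w5:F. ✓
w2: successors {w2, w5}; ¬p there: w2:F, w5:F. ✗
w3: successors {w1, w2}; ¬p there: w1:F, w2:F. ✗
w4: successors {w2}; ¬p there: w2:F. ✗
w5: successors {w1, w3, w5}; ¬p there: w1:F, w3:T, w5:F. ✓
— 3 worlds.
For □p:
w0: successors {w1, w3}; p there: w1:T, w3:F. ✗
w1: successors {w4, w5}; p there: w4:F, w5:T. ✗
w2: successors {w2, w5}; p there: w2:T, w5:T. ✓
w3: successors {w1, w2}; p there: w1:T, w2:T. ✓
w4: successors {w2}; p there: w2:T. ✓
w5: successors {w1, w3, w5}; p there: w1:T, w3:F, w5:T. ✗
— 3 worlds.

3 and 3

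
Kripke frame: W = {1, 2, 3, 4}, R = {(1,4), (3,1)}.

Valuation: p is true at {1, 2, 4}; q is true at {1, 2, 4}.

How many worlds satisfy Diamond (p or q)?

1: successors {4}; p or q there: 4:T. ✓
2: no successors, so Diamond (p or q) fails. ✗
3: successors {1}; p or q there: 1:T. ✓
4: no successors, so Diamond (p or q) fails. ✗
Satisfying worlds: {1, 3}.

2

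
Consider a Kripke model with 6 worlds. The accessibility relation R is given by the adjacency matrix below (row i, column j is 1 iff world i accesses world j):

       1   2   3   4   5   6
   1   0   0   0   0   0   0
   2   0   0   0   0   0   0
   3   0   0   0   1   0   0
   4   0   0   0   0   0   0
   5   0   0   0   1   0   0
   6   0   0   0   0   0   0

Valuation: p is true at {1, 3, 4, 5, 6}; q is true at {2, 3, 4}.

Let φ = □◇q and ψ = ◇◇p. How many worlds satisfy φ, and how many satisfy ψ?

For □◇q:
1: no successors, so □◇q holds vacuously. ✓
2: no successors, so □◇q holds vacuously. ✓
3: successors {4}; ◇q there: 4:F. ✗
4: no successors, so □◇q holds vacuously. ✓
5: successors {4}; ◇q there: 4:F. ✗
6: no successors, so □◇q holds vacuously. ✓
— 4 worlds.
For ◇◇p:
1: no successors, so ◇◇p fails. ✗
2: no successors, so ◇◇p fails. ✗
3: successors {4}; ◇p there: 4:F. ✗
4: no successors, so ◇◇p fails. ✗
5: successors {4}; ◇p there: 4:F. ✗
6: no successors, so ◇◇p fails. ✗
— 0 worlds.

4 and 0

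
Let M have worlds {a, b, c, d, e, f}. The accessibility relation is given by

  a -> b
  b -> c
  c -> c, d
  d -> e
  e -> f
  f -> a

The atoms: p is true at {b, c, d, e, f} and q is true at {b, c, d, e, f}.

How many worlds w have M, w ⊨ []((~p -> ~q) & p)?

5

a: successors {b}; (~p -> ~q) & p there: b:T. ✓
b: successors {c}; (~p -> ~q) & p there: c:T. ✓
c: successors {c, d}; (~p -> ~q) & p there: c:T, d:T. ✓
d: successors {e}; (~p -> ~q) & p there: e:T. ✓
e: successors {f}; (~p -> ~q) & p there: f:T. ✓
f: successors {a}; (~p -> ~q) & p there: a:F. ✗
Satisfying worlds: {a, b, c, d, e}.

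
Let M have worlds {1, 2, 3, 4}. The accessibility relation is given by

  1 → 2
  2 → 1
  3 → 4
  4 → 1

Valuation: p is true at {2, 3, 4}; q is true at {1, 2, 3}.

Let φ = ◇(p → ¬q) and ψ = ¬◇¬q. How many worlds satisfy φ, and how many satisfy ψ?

3 and 3

For ◇(p → ¬q):
1: successors {2}; p → ¬q there: 2:F. ✗
2: successors {1}; p → ¬q there: 1:T. ✓
3: successors {4}; p → ¬q there: 4:T. ✓
4: successors {1}; p → ¬q there: 1:T. ✓
— 3 worlds.
For ¬◇¬q:
1: ◇¬q is F. ✓
2: ◇¬q is F. ✓
3: ◇¬q is T. ✗
4: ◇¬q is F. ✓
— 3 worlds.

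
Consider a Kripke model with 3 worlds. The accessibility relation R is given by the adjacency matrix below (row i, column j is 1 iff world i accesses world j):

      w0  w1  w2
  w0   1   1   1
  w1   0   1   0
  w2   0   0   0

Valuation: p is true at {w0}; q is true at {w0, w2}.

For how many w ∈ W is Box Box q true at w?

1

w0: successors {w0, w1, w2}; Box q there: w0:F, w1:F, w2:T. ✗
w1: successors {w1}; Box q there: w1:F. ✗
w2: no successors, so Box Box q holds vacuously. ✓
Satisfying worlds: {w2}.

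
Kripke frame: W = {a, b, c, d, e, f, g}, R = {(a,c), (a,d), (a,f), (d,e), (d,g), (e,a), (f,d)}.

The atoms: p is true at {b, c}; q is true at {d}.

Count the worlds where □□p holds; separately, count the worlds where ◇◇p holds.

For □□p:
a: successors {c, d, f}; □p there: c:T, d:F, f:F. ✗
b: no successors, so □□p holds vacuously. ✓
c: no successors, so □□p holds vacuously. ✓
d: successors {e, g}; □p there: e:F, g:T. ✗
e: successors {a}; □p there: a:F. ✗
f: successors {d}; □p there: d:F. ✗
g: no successors, so □□p holds vacuously. ✓
— 3 worlds.
For ◇◇p:
a: successors {c, d, f}; ◇p there: c:F, d:F, f:F. ✗
b: no successors, so ◇◇p fails. ✗
c: no successors, so ◇◇p fails. ✗
d: successors {e, g}; ◇p there: e:F, g:F. ✗
e: successors {a}; ◇p there: a:T. ✓
f: successors {d}; ◇p there: d:F. ✗
g: no successors, so ◇◇p fails. ✗
— 1 world.

3 and 1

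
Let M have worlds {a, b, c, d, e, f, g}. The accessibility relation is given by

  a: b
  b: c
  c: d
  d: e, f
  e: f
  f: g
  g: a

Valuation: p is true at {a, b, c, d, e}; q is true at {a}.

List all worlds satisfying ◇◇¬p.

{c, d, e}

a: successors {b}; ◇¬p there: b:F. ✗
b: successors {c}; ◇¬p there: c:F. ✗
c: successors {d}; ◇¬p there: d:T. ✓
d: successors {e, f}; ◇¬p there: e:T, f:T. ✓
e: successors {f}; ◇¬p there: f:T. ✓
f: successors {g}; ◇¬p there: g:F. ✗
g: successors {a}; ◇¬p there: a:F. ✗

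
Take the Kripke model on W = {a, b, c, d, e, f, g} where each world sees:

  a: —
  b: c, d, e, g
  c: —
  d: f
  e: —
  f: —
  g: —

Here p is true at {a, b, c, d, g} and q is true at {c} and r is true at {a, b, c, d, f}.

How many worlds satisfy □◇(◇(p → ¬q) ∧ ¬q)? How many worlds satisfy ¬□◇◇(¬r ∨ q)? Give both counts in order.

For □◇(◇(p → ¬q) ∧ ¬q):
a: no successors, so □◇(◇(p → ¬q) ∧ ¬q) holds vacuously. ✓
b: successors {c, d, e, g}; ◇(◇(p → ¬q) ∧ ¬q) there: c:F, d:F, e:F, g:F. ✗
c: no successors, so □◇(◇(p → ¬q) ∧ ¬q) holds vacuously. ✓
d: successors {f}; ◇(◇(p → ¬q) ∧ ¬q) there: f:F. ✗
e: no successors, so □◇(◇(p → ¬q) ∧ ¬q) holds vacuously. ✓
f: no successors, so □◇(◇(p → ¬q) ∧ ¬q) holds vacuously. ✓
g: no successors, so □◇(◇(p → ¬q) ∧ ¬q) holds vacuously. ✓
— 5 worlds.
For ¬□◇◇(¬r ∨ q):
a: □◇◇(¬r ∨ q) is T. ✗
b: □◇◇(¬r ∨ q) is F. ✓
c: □◇◇(¬r ∨ q) is T. ✗
d: □◇◇(¬r ∨ q) is F. ✓
e: □◇◇(¬r ∨ q) is T. ✗
f: □◇◇(¬r ∨ q) is T. ✗
g: □◇◇(¬r ∨ q) is T. ✗
— 2 worlds.

5 and 2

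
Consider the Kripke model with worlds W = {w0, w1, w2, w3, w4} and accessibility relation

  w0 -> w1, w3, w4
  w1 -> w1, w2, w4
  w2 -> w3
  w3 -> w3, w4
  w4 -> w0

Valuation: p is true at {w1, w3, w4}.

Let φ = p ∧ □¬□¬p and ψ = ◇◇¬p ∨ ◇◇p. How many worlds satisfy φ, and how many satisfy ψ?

For p ∧ □¬□¬p:
w0: p is F, □¬□¬p is F. ✗
w1: p is T, □¬□¬p is F. ✗
w2: p is F, □¬□¬p is T. ✗
w3: p is T, □¬□¬p is F. ✗
w4: p is T, □¬□¬p is T. ✓
— 1 world.
For ◇◇¬p ∨ ◇◇p:
w0: ◇◇¬p is T, ◇◇p is T. ✓
w1: ◇◇¬p is T, ◇◇p is T. ✓
w2: ◇◇¬p is F, ◇◇p is T. ✓
w3: ◇◇¬p is T, ◇◇p is T. ✓
w4: ◇◇¬p is F, ◇◇p is T. ✓
— 5 worlds.

1 and 5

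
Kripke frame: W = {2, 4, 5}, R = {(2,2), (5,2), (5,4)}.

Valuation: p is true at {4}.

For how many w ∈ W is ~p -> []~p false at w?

2: ~p is T, []~p is T. ✓
4: ~p is F, []~p is T. ✓
5: ~p is T, []~p is F. ✗
Satisfying worlds: {2, 4}.
So ~p -> []~p fails at the other 1 world.

1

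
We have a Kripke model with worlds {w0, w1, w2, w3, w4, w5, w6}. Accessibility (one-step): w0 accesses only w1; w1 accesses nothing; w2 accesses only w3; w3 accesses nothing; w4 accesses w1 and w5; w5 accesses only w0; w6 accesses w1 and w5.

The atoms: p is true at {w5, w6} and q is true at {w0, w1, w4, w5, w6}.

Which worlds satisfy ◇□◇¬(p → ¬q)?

{w0, w2, w4, w6}

w0: successors {w1}; □◇¬(p → ¬q) there: w1:T. ✓
w1: no successors, so ◇□◇¬(p → ¬q) fails. ✗
w2: successors {w3}; □◇¬(p → ¬q) there: w3:T. ✓
w3: no successors, so ◇□◇¬(p → ¬q) fails. ✗
w4: successors {w1, w5}; □◇¬(p → ¬q) there: w1:T, w5:F. ✓
w5: successors {w0}; □◇¬(p → ¬q) there: w0:F. ✗
w6: successors {w1, w5}; □◇¬(p → ¬q) there: w1:T, w5:F. ✓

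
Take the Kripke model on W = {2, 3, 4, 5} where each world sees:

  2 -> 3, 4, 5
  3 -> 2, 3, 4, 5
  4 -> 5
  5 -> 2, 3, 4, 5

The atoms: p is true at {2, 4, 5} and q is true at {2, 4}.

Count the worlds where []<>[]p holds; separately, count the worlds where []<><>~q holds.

For []<>[]p:
2: successors {3, 4, 5}; <>[]p there: 3:T, 4:F, 5:T. ✗
3: successors {2, 3, 4, 5}; <>[]p there: 2:T, 3:T, 4:F, 5:T. ✗
4: successors {5}; <>[]p there: 5:T. ✓
5: successors {2, 3, 4, 5}; <>[]p there: 2:T, 3:T, 4:F, 5:T. ✗
— 1 world.
For []<><>~q:
2: successors {3, 4, 5}; <><>~q there: 3:T, 4:T, 5:T. ✓
3: successors {2, 3, 4, 5}; <><>~q there: 2:T, 3:T, 4:T, 5:T. ✓
4: successors {5}; <><>~q there: 5:T. ✓
5: successors {2, 3, 4, 5}; <><>~q there: 2:T, 3:T, 4:T, 5:T. ✓
— 4 worlds.

1 and 4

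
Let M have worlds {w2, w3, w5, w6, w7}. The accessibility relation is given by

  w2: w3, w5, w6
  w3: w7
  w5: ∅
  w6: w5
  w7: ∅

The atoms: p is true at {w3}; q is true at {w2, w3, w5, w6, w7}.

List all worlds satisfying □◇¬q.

{w5, w7}

w2: successors {w3, w5, w6}; ◇¬q there: w3:F, w5:F, w6:F. ✗
w3: successors {w7}; ◇¬q there: w7:F. ✗
w5: no successors, so □◇¬q holds vacuously. ✓
w6: successors {w5}; ◇¬q there: w5:F. ✗
w7: no successors, so □◇¬q holds vacuously. ✓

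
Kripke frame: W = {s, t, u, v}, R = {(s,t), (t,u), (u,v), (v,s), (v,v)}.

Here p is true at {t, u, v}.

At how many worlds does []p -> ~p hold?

s: []p is T, ~p is T. ✓
t: []p is T, ~p is F. ✗
u: []p is T, ~p is F. ✗
v: []p is F, ~p is F. ✓
Satisfying worlds: {s, v}.

2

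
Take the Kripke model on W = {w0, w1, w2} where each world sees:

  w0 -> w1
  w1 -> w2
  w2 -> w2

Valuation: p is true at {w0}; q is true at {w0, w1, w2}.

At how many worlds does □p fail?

3

w0: successors {w1}; p there: w1:F. ✗
w1: successors {w2}; p there: w2:F. ✗
w2: successors {w2}; p there: w2:F. ✗
Satisfying worlds: ∅.
So □p fails at the other 3 worlds.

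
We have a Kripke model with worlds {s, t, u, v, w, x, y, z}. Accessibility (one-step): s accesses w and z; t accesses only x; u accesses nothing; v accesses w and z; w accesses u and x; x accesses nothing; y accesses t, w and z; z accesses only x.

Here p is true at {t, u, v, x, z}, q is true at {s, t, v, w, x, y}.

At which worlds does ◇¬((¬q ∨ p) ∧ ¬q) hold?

{s, t, v, w, y, z}

s: successors {w, z}; ¬((¬q ∨ p) ∧ ¬q) there: w:T, z:F. ✓
t: successors {x}; ¬((¬q ∨ p) ∧ ¬q) there: x:T. ✓
u: no successors, so ◇¬((¬q ∨ p) ∧ ¬q) fails. ✗
v: successors {w, z}; ¬((¬q ∨ p) ∧ ¬q) there: w:T, z:F. ✓
w: successors {u, x}; ¬((¬q ∨ p) ∧ ¬q) there: u:F, x:T. ✓
x: no successors, so ◇¬((¬q ∨ p) ∧ ¬q) fails. ✗
y: successors {t, w, z}; ¬((¬q ∨ p) ∧ ¬q) there: t:T, w:T, z:F. ✓
z: successors {x}; ¬((¬q ∨ p) ∧ ¬q) there: x:T. ✓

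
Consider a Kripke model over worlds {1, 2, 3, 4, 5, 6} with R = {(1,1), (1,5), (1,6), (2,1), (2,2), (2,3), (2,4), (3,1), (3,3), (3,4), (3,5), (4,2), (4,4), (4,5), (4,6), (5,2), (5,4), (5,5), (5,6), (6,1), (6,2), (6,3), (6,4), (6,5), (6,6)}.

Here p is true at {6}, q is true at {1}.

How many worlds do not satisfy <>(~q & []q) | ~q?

1: <>(~q & []q) is F, ~q is F. ✗
2: <>(~q & []q) is F, ~q is T. ✓
3: <>(~q & []q) is F, ~q is T. ✓
4: <>(~q & []q) is F, ~q is T. ✓
5: <>(~q & []q) is F, ~q is T. ✓
6: <>(~q & []q) is F, ~q is T. ✓
Satisfying worlds: {2, 3, 4, 5, 6}.
So <>(~q & []q) | ~q fails at the other 1 world.

1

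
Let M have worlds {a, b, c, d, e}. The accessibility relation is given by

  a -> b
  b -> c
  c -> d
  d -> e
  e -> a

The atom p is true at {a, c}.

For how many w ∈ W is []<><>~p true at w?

a: successors {b}; <><>~p there: b:T. ✓
b: successors {c}; <><>~p there: c:T. ✓
c: successors {d}; <><>~p there: d:F. ✗
d: successors {e}; <><>~p there: e:T. ✓
e: successors {a}; <><>~p there: a:F. ✗
Satisfying worlds: {a, b, d}.

3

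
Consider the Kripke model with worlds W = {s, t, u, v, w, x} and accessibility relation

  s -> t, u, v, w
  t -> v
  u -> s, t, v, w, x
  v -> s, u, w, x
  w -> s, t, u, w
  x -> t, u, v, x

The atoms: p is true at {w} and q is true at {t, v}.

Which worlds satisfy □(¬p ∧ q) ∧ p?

s: □(¬p ∧ q) is F, p is F. ✗
t: □(¬p ∧ q) is T, p is F. ✗
u: □(¬p ∧ q) is F, p is F. ✗
v: □(¬p ∧ q) is F, p is F. ✗
w: □(¬p ∧ q) is F, p is T. ✗
x: □(¬p ∧ q) is F, p is F. ✗

∅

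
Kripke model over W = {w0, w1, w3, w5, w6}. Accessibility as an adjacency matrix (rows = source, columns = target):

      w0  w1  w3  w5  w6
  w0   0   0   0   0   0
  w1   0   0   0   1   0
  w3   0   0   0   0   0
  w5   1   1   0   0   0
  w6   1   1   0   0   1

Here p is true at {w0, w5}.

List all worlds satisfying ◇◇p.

{w1, w5, w6}

w0: no successors, so ◇◇p fails. ✗
w1: successors {w5}; ◇p there: w5:T. ✓
w3: no successors, so ◇◇p fails. ✗
w5: successors {w0, w1}; ◇p there: w0:F, w1:T. ✓
w6: successors {w0, w1, w6}; ◇p there: w0:F, w1:T, w6:T. ✓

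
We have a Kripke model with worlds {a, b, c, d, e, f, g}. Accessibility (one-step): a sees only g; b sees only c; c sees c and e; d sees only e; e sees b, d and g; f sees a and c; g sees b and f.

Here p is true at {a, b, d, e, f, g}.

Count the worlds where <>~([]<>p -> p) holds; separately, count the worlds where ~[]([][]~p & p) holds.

For <>~([]<>p -> p):
a: successors {g}; ~([]<>p -> p) there: g:F. ✗
b: successors {c}; ~([]<>p -> p) there: c:T. ✓
c: successors {c, e}; ~([]<>p -> p) there: c:T, e:F. ✓
d: successors {e}; ~([]<>p -> p) there: e:F. ✗
e: successors {b, d, g}; ~([]<>p -> p) there: b:F, d:F, g:F. ✗
f: successors {a, c}; ~([]<>p -> p) there: a:F, c:T. ✓
g: successors {b, f}; ~([]<>p -> p) there: b:F, f:F. ✗
— 3 worlds.
For ~[]([][]~p & p):
a: []([][]~p & p) is F. ✓
b: []([][]~p & p) is F. ✓
c: []([][]~p & p) is F. ✓
d: []([][]~p & p) is F. ✓
e: []([][]~p & p) is F. ✓
f: []([][]~p & p) is F. ✓
g: []([][]~p & p) is F. ✓
— 7 worlds.

3 and 7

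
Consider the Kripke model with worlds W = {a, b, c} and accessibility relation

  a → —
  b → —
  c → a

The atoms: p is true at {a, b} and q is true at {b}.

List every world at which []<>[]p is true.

{a, b}

a: no successors, so []<>[]p holds vacuously. ✓
b: no successors, so []<>[]p holds vacuously. ✓
c: successors {a}; <>[]p there: a:F. ✗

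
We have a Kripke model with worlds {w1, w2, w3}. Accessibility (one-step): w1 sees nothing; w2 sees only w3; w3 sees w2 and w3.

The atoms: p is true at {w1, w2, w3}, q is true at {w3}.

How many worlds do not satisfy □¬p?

2

w1: no successors, so □¬p holds vacuously. ✓
w2: successors {w3}; ¬p there: w3:F. ✗
w3: successors {w2, w3}; ¬p there: w2:F, w3:F. ✗
Satisfying worlds: {w1}.
So □¬p fails at the other 2 worlds.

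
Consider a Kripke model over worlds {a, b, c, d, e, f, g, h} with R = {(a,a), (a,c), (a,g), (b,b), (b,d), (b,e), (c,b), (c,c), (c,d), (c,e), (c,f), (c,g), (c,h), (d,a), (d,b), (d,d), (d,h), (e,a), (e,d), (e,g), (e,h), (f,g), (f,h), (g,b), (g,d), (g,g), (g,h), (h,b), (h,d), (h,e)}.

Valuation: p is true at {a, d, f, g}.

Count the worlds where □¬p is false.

8

a: successors {a, c, g}; ¬p there: a:F, c:T, g:F. ✗
b: successors {b, d, e}; ¬p there: b:T, d:F, e:T. ✗
c: successors {b, c, d, e, f, g, h}; ¬p there: b:T, c:T, d:F, e:T, f:F, g:F, h:T. ✗
d: successors {a, b, d, h}; ¬p there: a:F, b:T, d:F, h:T. ✗
e: successors {a, d, g, h}; ¬p there: a:F, d:F, g:F, h:T. ✗
f: successors {g, h}; ¬p there: g:F, h:T. ✗
g: successors {b, d, g, h}; ¬p there: b:T, d:F, g:F, h:T. ✗
h: successors {b, d, e}; ¬p there: b:T, d:F, e:T. ✗
Satisfying worlds: ∅.
So □¬p fails at the other 8 worlds.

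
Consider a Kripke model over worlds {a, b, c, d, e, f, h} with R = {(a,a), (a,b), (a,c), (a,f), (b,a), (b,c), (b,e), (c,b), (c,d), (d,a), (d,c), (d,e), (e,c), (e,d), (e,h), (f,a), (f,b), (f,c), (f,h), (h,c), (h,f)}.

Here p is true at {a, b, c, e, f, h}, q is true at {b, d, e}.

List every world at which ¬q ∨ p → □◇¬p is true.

{d}

a: ¬q ∨ p is T, □◇¬p is F. ✗
b: ¬q ∨ p is T, □◇¬p is F. ✗
c: ¬q ∨ p is T, □◇¬p is F. ✗
d: ¬q ∨ p is F, □◇¬p is F. ✓
e: ¬q ∨ p is T, □◇¬p is F. ✗
f: ¬q ∨ p is T, □◇¬p is F. ✗
h: ¬q ∨ p is T, □◇¬p is F. ✗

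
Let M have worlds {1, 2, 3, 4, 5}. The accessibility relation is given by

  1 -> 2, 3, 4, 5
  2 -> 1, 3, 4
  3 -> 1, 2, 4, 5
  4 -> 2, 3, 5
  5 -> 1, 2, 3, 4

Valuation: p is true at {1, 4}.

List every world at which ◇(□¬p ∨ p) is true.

{1, 2, 3, 5}

1: successors {2, 3, 4, 5}; □¬p ∨ p there: 2:F, 3:F, 4:T, 5:F. ✓
2: successors {1, 3, 4}; □¬p ∨ p there: 1:T, 3:F, 4:T. ✓
3: successors {1, 2, 4, 5}; □¬p ∨ p there: 1:T, 2:F, 4:T, 5:F. ✓
4: successors {2, 3, 5}; □¬p ∨ p there: 2:F, 3:F, 5:F. ✗
5: successors {1, 2, 3, 4}; □¬p ∨ p there: 1:T, 2:F, 3:F, 4:T. ✓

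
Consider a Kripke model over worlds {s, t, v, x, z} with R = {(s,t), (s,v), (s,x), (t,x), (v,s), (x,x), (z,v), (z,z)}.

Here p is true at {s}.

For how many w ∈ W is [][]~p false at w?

s: successors {t, v, x}; []~p there: t:T, v:F, x:T. ✗
t: successors {x}; []~p there: x:T. ✓
v: successors {s}; []~p there: s:T. ✓
x: successors {x}; []~p there: x:T. ✓
z: successors {v, z}; []~p there: v:F, z:T. ✗
Satisfying worlds: {t, v, x}.
So [][]~p fails at the other 2 worlds.

2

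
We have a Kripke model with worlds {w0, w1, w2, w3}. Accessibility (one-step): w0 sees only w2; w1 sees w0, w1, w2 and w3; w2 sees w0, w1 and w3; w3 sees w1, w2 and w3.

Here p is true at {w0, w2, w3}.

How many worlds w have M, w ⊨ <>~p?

w0: successors {w2}; ~p there: w2:F. ✗
w1: successors {w0, w1, w2, w3}; ~p there: w0:F, w1:T, w2:F, w3:F. ✓
w2: successors {w0, w1, w3}; ~p there: w0:F, w1:T, w3:F. ✓
w3: successors {w1, w2, w3}; ~p there: w1:T, w2:F, w3:F. ✓
Satisfying worlds: {w1, w2, w3}.

3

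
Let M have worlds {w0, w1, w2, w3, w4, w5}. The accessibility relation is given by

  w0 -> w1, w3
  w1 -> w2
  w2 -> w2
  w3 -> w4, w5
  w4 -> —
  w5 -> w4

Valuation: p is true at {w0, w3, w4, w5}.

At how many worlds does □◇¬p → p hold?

4

w0: □◇¬p is F, p is T. ✓
w1: □◇¬p is T, p is F. ✗
w2: □◇¬p is T, p is F. ✗
w3: □◇¬p is F, p is T. ✓
w4: □◇¬p is T, p is T. ✓
w5: □◇¬p is F, p is T. ✓
Satisfying worlds: {w0, w3, w4, w5}.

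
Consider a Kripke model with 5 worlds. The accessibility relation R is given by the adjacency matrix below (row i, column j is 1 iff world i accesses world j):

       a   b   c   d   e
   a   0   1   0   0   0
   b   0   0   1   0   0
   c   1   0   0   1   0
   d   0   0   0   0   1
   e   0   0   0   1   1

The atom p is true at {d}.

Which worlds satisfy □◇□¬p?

{b, d}

a: successors {b}; ◇□¬p there: b:F. ✗
b: successors {c}; ◇□¬p there: c:T. ✓
c: successors {a, d}; ◇□¬p there: a:T, d:F. ✗
d: successors {e}; ◇□¬p there: e:T. ✓
e: successors {d, e}; ◇□¬p there: d:F, e:T. ✗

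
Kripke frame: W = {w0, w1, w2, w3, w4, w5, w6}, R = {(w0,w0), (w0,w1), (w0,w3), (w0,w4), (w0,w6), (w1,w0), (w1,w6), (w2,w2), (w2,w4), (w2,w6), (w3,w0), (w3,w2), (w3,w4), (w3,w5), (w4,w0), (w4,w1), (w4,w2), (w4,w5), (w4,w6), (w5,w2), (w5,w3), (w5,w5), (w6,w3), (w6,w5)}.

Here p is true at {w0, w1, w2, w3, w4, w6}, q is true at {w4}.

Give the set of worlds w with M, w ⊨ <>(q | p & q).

{w0, w2, w3}

w0: successors {w0, w1, w3, w4, w6}; q | p & q there: w0:F, w1:F, w3:F, w4:T, w6:F. ✓
w1: successors {w0, w6}; q | p & q there: w0:F, w6:F. ✗
w2: successors {w2, w4, w6}; q | p & q there: w2:F, w4:T, w6:F. ✓
w3: successors {w0, w2, w4, w5}; q | p & q there: w0:F, w2:F, w4:T, w5:F. ✓
w4: successors {w0, w1, w2, w5, w6}; q | p & q there: w0:F, w1:F, w2:F, w5:F, w6:F. ✗
w5: successors {w2, w3, w5}; q | p & q there: w2:F, w3:F, w5:F. ✗
w6: successors {w3, w5}; q | p & q there: w3:F, w5:F. ✗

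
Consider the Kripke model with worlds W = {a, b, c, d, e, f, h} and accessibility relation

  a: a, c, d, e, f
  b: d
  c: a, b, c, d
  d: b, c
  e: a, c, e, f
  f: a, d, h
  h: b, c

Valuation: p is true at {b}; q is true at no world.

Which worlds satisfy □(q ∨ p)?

∅

a: successors {a, c, d, e, f}; q ∨ p there: a:F, c:F, d:F, e:F, f:F. ✗
b: successors {d}; q ∨ p there: d:F. ✗
c: successors {a, b, c, d}; q ∨ p there: a:F, b:T, c:F, d:F. ✗
d: successors {b, c}; q ∨ p there: b:T, c:F. ✗
e: successors {a, c, e, f}; q ∨ p there: a:F, c:F, e:F, f:F. ✗
f: successors {a, d, h}; q ∨ p there: a:F, d:F, h:F. ✗
h: successors {b, c}; q ∨ p there: b:T, c:F. ✗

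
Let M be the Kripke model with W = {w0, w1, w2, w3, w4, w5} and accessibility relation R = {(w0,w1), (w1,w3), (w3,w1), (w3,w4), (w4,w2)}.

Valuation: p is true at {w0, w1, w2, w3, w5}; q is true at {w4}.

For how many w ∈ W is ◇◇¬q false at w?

w0: successors {w1}; ◇¬q there: w1:T. ✓
w1: successors {w3}; ◇¬q there: w3:T. ✓
w2: no successors, so ◇◇¬q fails. ✗
w3: successors {w1, w4}; ◇¬q there: w1:T, w4:T. ✓
w4: successors {w2}; ◇¬q there: w2:F. ✗
w5: no successors, so ◇◇¬q fails. ✗
Satisfying worlds: {w0, w1, w3}.
So ◇◇¬q fails at the other 3 worlds.

3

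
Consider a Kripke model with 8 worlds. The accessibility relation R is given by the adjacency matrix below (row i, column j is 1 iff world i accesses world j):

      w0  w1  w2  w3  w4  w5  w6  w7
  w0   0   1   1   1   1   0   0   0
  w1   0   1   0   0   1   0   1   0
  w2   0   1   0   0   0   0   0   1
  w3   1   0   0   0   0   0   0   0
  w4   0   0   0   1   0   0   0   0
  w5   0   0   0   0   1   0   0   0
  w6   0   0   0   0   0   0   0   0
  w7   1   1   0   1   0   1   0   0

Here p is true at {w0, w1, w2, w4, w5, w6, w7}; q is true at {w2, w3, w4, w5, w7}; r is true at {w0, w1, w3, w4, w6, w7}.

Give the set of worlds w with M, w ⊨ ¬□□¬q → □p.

w0: ¬□□¬q is T, □p is F. ✗
w1: ¬□□¬q is T, □p is T. ✓
w2: ¬□□¬q is T, □p is T. ✓
w3: ¬□□¬q is T, □p is T. ✓
w4: ¬□□¬q is F, □p is F. ✓
w5: ¬□□¬q is T, □p is T. ✓
w6: ¬□□¬q is F, □p is T. ✓
w7: ¬□□¬q is T, □p is F. ✗

{w1, w2, w3, w4, w5, w6}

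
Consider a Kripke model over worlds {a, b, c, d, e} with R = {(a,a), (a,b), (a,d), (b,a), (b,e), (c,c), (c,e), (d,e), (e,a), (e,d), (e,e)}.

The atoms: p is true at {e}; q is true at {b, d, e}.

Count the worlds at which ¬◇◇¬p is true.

a: ◇◇¬p is T. ✗
b: ◇◇¬p is T. ✗
c: ◇◇¬p is T. ✗
d: ◇◇¬p is T. ✗
e: ◇◇¬p is T. ✗
Satisfying worlds: ∅.

0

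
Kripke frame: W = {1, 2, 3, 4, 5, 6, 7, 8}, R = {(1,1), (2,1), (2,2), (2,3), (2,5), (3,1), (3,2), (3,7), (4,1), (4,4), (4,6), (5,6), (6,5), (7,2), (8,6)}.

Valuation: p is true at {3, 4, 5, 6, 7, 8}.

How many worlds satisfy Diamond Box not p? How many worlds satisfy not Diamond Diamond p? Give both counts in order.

4 and 1

For Diamond Box not p:
1: successors {1}; Box not p there: 1:T. ✓
2: successors {1, 2, 3, 5}; Box not p there: 1:T, 2:F, 3:F, 5:F. ✓
3: successors {1, 2, 7}; Box not p there: 1:T, 2:F, 7:T. ✓
4: successors {1, 4, 6}; Box not p there: 1:T, 4:F, 6:F. ✓
5: successors {6}; Box not p there: 6:F. ✗
6: successors {5}; Box not p there: 5:F. ✗
7: successors {2}; Box not p there: 2:F. ✗
8: successors {6}; Box not p there: 6:F. ✗
— 4 worlds.
For not Diamond Diamond p:
1: Diamond Diamond p is F. ✓
2: Diamond Diamond p is T. ✗
3: Diamond Diamond p is T. ✗
4: Diamond Diamond p is T. ✗
5: Diamond Diamond p is T. ✗
6: Diamond Diamond p is T. ✗
7: Diamond Diamond p is T. ✗
8: Diamond Diamond p is T. ✗
— 1 world.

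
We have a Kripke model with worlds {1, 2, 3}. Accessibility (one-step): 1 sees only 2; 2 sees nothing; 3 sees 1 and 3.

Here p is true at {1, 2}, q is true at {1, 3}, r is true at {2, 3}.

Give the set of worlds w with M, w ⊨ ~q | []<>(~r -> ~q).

{2, 3}

1: ~q is F, []<>(~r -> ~q) is F. ✗
2: ~q is T, []<>(~r -> ~q) is T. ✓
3: ~q is F, []<>(~r -> ~q) is T. ✓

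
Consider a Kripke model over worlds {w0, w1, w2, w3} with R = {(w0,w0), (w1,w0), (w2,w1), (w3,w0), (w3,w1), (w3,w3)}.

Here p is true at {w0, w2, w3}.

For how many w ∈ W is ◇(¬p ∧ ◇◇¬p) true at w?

0

w0: successors {w0}; ¬p ∧ ◇◇¬p there: w0:F. ✗
w1: successors {w0}; ¬p ∧ ◇◇¬p there: w0:F. ✗
w2: successors {w1}; ¬p ∧ ◇◇¬p there: w1:F. ✗
w3: successors {w0, w1, w3}; ¬p ∧ ◇◇¬p there: w0:F, w1:F, w3:F. ✗
Satisfying worlds: ∅.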